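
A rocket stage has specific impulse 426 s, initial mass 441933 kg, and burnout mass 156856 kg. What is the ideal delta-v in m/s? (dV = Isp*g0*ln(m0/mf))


Ve = 426 * 9.81 = 4179.06 m/s
dV = 4179.06 * ln(441933/156856) = 4329 m/s

4329 m/s


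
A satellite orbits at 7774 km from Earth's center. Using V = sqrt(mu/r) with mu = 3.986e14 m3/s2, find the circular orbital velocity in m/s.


V = sqrt(3.986e14 / 7774000) = 7161 m/s

7161 m/s


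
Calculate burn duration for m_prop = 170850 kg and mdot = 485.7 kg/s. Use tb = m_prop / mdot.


tb = 170850 / 485.7 = 351.8 s

351.8 s


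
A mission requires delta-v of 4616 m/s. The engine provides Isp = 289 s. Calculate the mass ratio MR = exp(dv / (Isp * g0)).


Ve = 289 * 9.81 = 2835.09 m/s
MR = exp(4616 / 2835.09) = 5.095

5.095


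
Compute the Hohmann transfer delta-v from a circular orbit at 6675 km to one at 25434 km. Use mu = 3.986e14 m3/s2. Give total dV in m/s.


V1 = sqrt(mu/r1) = 7727.57 m/s
dV1 = V1*(sqrt(2*r2/(r1+r2)) - 1) = 1998.82 m/s
V2 = sqrt(mu/r2) = 3958.78 m/s
dV2 = V2*(1 - sqrt(2*r1/(r1+r2))) = 1406.15 m/s
Total dV = 3405 m/s

3405 m/s


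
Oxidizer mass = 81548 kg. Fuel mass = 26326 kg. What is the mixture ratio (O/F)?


MR = 81548 / 26326 = 3.1

3.1


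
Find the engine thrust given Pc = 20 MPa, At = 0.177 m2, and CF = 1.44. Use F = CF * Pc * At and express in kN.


F = 1.44 * 20e6 * 0.177 = 5.0976e+06 N = 5097.6 kN

5097.6 kN


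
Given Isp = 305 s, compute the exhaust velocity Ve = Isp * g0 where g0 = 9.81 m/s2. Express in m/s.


Ve = Isp * g0 = 305 * 9.81 = 2992.1 m/s

2992.1 m/s


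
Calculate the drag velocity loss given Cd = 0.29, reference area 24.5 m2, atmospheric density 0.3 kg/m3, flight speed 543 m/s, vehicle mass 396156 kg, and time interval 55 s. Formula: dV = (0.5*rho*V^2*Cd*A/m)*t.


D = 0.5 * 0.3 * 543^2 * 0.29 * 24.5 = 314235.32 N
a = 314235.32 / 396156 = 0.7932 m/s2
dV = 0.7932 * 55 = 43.6 m/s

43.6 m/s


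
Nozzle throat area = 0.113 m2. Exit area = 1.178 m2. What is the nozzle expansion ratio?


AR = 1.178 / 0.113 = 10.4

10.4


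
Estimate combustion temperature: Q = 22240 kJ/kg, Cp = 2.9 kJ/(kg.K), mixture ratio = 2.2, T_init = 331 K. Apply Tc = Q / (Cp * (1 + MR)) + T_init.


Tc = 22240 / (2.9 * (1 + 2.2)) + 331 = 2728 K

2728 K


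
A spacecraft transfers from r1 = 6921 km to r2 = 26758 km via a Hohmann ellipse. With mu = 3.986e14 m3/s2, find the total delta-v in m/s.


V1 = sqrt(mu/r1) = 7588.99 m/s
dV1 = V1*(sqrt(2*r2/(r1+r2)) - 1) = 1977.36 m/s
V2 = sqrt(mu/r2) = 3859.6 m/s
dV2 = V2*(1 - sqrt(2*r1/(r1+r2))) = 1385.24 m/s
Total dV = 3363 m/s

3363 m/s


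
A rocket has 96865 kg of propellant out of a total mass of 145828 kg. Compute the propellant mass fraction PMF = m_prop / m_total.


PMF = 96865 / 145828 = 0.664

0.664


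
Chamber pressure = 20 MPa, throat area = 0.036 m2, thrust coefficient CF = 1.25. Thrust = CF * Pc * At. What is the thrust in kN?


F = 1.25 * 20e6 * 0.036 = 900000.0 N = 900.0 kN

900.0 kN


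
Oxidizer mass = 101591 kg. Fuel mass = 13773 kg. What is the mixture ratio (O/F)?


MR = 101591 / 13773 = 7.38

7.38


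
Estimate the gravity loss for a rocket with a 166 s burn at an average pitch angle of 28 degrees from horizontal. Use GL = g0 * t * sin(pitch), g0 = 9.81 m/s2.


GL = 9.81 * 166 * sin(28 deg) = 765 m/s

765 m/s


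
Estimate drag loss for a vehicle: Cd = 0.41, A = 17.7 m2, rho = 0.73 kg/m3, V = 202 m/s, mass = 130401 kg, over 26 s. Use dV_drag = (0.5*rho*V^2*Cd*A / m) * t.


D = 0.5 * 0.73 * 202^2 * 0.41 * 17.7 = 108081.84 N
a = 108081.84 / 130401 = 0.8288 m/s2
dV = 0.8288 * 26 = 21.5 m/s

21.5 m/s


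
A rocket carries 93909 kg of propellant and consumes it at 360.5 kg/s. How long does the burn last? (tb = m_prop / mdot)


tb = 93909 / 360.5 = 260.5 s

260.5 s


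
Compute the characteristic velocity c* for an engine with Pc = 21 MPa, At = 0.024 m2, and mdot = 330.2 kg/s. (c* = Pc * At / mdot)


c* = 21e6 * 0.024 / 330.2 = 1526 m/s

1526 m/s


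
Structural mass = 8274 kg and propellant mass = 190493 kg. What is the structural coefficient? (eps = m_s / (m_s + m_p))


eps = 8274 / (8274 + 190493) = 0.0416

0.0416


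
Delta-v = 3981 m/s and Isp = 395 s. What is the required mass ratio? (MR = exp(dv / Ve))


Ve = 395 * 9.81 = 3874.95 m/s
MR = exp(3981 / 3874.95) = 2.794

2.794


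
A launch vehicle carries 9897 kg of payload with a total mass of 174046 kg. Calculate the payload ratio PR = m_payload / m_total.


PR = 9897 / 174046 = 0.0569

0.0569


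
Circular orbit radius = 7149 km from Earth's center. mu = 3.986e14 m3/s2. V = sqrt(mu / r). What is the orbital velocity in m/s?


V = sqrt(3.986e14 / 7149000) = 7467 m/s

7467 m/s


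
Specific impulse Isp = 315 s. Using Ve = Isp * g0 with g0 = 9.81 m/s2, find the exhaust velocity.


Ve = Isp * g0 = 315 * 9.81 = 3090.2 m/s

3090.2 m/s


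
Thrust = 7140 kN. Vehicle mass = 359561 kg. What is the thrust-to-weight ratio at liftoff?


TWR = 7140000 / (359561 * 9.81) = 2.02

2.02


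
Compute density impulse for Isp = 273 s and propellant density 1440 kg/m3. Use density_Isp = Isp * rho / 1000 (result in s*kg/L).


rho*Isp = 273 * 1440 / 1000 = 393 s*kg/L

393 s*kg/L


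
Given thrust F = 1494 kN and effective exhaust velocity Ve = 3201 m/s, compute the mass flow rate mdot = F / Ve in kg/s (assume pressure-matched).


mdot = F / Ve = 1494000 / 3201 = 466.7 kg/s

466.7 kg/s


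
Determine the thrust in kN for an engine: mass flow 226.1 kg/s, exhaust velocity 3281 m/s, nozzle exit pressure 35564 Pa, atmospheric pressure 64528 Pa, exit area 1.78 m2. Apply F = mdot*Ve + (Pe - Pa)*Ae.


F = 226.1 * 3281 + (35564 - 64528) * 1.78 = 690278.0 N = 690.3 kN

690.3 kN


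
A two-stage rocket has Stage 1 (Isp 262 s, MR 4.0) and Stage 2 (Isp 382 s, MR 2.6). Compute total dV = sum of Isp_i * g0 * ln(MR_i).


dV1 = 262 * 9.81 * ln(4.0) = 3563.1 m/s
dV2 = 382 * 9.81 * ln(2.6) = 3580.7 m/s
Total dV = 3563.1 + 3580.7 = 7143.8 m/s ~ 7144 m/s

7144 m/s


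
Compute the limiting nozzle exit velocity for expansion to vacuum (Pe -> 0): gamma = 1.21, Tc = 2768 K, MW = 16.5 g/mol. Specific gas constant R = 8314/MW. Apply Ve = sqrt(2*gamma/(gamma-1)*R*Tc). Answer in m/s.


R = 8314 / 16.5 = 503.88 J/(kg.K)
Ve = sqrt(2 * 1.21 / (1.21 - 1) * 503.88 * 2768) = 4009 m/s

4009 m/s


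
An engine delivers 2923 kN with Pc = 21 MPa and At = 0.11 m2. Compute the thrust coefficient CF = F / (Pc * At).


CF = 2923000 / (21e6 * 0.11) = 1.27

1.27


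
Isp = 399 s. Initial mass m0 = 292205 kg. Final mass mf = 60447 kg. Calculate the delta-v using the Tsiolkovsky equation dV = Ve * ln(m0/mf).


Ve = 399 * 9.81 = 3914.19 m/s
dV = 3914.19 * ln(292205/60447) = 6168 m/s

6168 m/s


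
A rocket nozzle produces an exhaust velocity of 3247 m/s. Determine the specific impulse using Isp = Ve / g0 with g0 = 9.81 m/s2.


Isp = Ve / g0 = 3247 / 9.81 = 331.0 s

331.0 s


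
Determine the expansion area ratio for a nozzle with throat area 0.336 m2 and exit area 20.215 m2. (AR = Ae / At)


AR = 20.215 / 0.336 = 60.2

60.2


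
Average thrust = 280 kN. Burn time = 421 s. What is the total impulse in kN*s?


It = 280 * 421 = 117880 kN*s

117880 kN*s


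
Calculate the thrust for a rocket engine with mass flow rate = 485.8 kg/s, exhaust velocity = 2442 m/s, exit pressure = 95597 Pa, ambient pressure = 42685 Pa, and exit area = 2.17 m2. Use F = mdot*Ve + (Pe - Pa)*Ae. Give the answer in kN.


F = 485.8 * 2442 + (95597 - 42685) * 2.17 = 1.3011e+06 N = 1301.1 kN

1301.1 kN


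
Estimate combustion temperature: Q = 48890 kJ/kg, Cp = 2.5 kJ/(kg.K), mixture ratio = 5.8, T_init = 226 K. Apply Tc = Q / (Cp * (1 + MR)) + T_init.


Tc = 48890 / (2.5 * (1 + 5.8)) + 226 = 3102 K

3102 K


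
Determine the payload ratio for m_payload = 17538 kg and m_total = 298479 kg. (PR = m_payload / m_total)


PR = 17538 / 298479 = 0.0588

0.0588


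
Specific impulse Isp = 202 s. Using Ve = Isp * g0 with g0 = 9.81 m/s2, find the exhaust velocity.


Ve = Isp * g0 = 202 * 9.81 = 1981.6 m/s

1981.6 m/s


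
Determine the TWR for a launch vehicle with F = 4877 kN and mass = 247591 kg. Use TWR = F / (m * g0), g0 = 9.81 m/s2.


TWR = 4877000 / (247591 * 9.81) = 2.01

2.01


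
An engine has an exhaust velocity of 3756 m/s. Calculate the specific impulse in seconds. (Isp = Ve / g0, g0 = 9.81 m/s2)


Isp = Ve / g0 = 3756 / 9.81 = 382.9 s

382.9 s


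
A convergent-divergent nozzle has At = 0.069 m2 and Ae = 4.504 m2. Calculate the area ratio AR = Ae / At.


AR = 4.504 / 0.069 = 65.3

65.3


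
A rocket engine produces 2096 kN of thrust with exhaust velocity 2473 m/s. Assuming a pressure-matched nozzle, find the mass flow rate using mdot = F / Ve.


mdot = F / Ve = 2096000 / 2473 = 847.6 kg/s

847.6 kg/s


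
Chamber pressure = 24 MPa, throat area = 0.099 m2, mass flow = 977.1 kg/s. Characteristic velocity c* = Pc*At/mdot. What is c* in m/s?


c* = 24e6 * 0.099 / 977.1 = 2432 m/s

2432 m/s


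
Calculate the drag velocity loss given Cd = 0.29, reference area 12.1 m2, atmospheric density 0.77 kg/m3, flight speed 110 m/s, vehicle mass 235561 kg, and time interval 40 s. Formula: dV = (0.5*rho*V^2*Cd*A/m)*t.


D = 0.5 * 0.77 * 110^2 * 0.29 * 12.1 = 16346.68 N
a = 16346.68 / 235561 = 0.0694 m/s2
dV = 0.0694 * 40 = 2.8 m/s

2.8 m/s


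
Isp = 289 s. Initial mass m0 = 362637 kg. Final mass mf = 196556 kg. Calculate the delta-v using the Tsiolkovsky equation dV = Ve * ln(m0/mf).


Ve = 289 * 9.81 = 2835.09 m/s
dV = 2835.09 * ln(362637/196556) = 1736 m/s

1736 m/s


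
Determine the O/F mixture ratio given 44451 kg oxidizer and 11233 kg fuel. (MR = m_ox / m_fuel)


MR = 44451 / 11233 = 3.96

3.96


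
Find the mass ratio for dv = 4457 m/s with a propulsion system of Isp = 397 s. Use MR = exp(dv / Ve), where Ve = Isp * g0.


Ve = 397 * 9.81 = 3894.57 m/s
MR = exp(4457 / 3894.57) = 3.141

3.141


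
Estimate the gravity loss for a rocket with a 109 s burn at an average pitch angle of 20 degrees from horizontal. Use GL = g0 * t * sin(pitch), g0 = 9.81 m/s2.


GL = 9.81 * 109 * sin(20 deg) = 366 m/s

366 m/s


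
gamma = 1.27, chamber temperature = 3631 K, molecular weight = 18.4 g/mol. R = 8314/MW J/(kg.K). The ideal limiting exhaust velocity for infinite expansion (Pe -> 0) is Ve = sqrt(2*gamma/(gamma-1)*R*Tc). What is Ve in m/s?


R = 8314 / 18.4 = 451.85 J/(kg.K)
Ve = sqrt(2 * 1.27 / (1.27 - 1) * 451.85 * 3631) = 3929 m/s

3929 m/s


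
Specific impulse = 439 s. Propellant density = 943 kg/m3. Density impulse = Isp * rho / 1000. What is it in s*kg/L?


rho*Isp = 439 * 943 / 1000 = 414 s*kg/L

414 s*kg/L


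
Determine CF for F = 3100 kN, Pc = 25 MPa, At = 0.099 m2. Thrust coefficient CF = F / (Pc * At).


CF = 3100000 / (25e6 * 0.099) = 1.25

1.25


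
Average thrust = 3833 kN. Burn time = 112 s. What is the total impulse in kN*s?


It = 3833 * 112 = 429296 kN*s

429296 kN*s


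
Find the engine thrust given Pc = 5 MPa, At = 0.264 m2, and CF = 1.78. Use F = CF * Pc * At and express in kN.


F = 1.78 * 5e6 * 0.264 = 2.3496e+06 N = 2349.6 kN

2349.6 kN


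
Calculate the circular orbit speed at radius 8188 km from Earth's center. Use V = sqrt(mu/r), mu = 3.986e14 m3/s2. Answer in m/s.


V = sqrt(3.986e14 / 8188000) = 6977 m/s

6977 m/s


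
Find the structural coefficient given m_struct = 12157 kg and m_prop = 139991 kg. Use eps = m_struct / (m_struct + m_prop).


eps = 12157 / (12157 + 139991) = 0.0799

0.0799


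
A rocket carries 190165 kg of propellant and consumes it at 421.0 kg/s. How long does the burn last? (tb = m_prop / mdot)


tb = 190165 / 421.0 = 451.7 s

451.7 s


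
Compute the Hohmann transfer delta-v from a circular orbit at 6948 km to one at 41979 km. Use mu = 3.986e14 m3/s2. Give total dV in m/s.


V1 = sqrt(mu/r1) = 7574.23 m/s
dV1 = V1*(sqrt(2*r2/(r1+r2)) - 1) = 2347.68 m/s
V2 = sqrt(mu/r2) = 3081.43 m/s
dV2 = V2*(1 - sqrt(2*r1/(r1+r2))) = 1439.24 m/s
Total dV = 3787 m/s

3787 m/s


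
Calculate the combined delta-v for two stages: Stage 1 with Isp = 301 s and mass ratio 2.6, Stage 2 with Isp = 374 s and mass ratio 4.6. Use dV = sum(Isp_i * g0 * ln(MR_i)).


dV1 = 301 * 9.81 * ln(2.6) = 2821.4 m/s
dV2 = 374 * 9.81 * ln(4.6) = 5599.0 m/s
Total dV = 2821.4 + 5599.0 = 8420.4 m/s ~ 8420 m/s

8420 m/s


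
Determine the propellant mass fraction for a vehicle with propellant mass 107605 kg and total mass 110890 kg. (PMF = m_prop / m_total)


PMF = 107605 / 110890 = 0.97

0.97


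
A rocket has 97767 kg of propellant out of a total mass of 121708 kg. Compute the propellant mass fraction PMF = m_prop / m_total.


PMF = 97767 / 121708 = 0.803

0.803


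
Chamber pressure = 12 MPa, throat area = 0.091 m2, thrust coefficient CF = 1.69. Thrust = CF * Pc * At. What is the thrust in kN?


F = 1.69 * 12e6 * 0.091 = 1.8455e+06 N = 1845.5 kN

1845.5 kN


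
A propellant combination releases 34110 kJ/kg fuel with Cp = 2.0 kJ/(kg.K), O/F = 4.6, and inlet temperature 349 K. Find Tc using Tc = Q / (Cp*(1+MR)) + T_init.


Tc = 34110 / (2.0 * (1 + 4.6)) + 349 = 3395 K

3395 K


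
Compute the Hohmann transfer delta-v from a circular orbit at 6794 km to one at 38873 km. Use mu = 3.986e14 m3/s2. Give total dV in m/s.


V1 = sqrt(mu/r1) = 7659.6 m/s
dV1 = V1*(sqrt(2*r2/(r1+r2)) - 1) = 2334.5 m/s
V2 = sqrt(mu/r2) = 3202.17 m/s
dV2 = V2*(1 - sqrt(2*r1/(r1+r2))) = 1455.46 m/s
Total dV = 3790 m/s

3790 m/s


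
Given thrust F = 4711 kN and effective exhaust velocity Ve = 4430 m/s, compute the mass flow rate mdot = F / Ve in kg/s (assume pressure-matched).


mdot = F / Ve = 4711000 / 4430 = 1063.4 kg/s

1063.4 kg/s


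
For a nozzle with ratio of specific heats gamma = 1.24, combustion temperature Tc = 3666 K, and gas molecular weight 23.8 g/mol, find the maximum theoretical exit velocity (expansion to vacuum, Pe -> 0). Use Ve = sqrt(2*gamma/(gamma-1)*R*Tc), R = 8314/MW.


R = 8314 / 23.8 = 349.33 J/(kg.K)
Ve = sqrt(2 * 1.24 / (1.24 - 1) * 349.33 * 3666) = 3638 m/s

3638 m/s


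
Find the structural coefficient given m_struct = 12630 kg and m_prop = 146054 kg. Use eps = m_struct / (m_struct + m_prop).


eps = 12630 / (12630 + 146054) = 0.0796

0.0796


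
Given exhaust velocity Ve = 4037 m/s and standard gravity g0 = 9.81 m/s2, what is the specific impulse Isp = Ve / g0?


Isp = Ve / g0 = 4037 / 9.81 = 411.5 s

411.5 s


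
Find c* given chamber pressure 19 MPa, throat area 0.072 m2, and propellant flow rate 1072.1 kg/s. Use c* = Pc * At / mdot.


c* = 19e6 * 0.072 / 1072.1 = 1276 m/s

1276 m/s


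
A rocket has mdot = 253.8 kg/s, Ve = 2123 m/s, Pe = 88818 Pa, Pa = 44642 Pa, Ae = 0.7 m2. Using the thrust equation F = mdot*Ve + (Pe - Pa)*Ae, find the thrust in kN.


F = 253.8 * 2123 + (88818 - 44642) * 0.7 = 569741.0 N = 569.7 kN

569.7 kN


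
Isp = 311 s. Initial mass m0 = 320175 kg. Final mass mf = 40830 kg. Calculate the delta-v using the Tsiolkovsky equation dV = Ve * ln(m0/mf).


Ve = 311 * 9.81 = 3050.91 m/s
dV = 3050.91 * ln(320175/40830) = 6283 m/s

6283 m/s


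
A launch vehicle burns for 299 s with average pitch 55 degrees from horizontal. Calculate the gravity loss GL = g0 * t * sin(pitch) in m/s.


GL = 9.81 * 299 * sin(55 deg) = 2403 m/s

2403 m/s


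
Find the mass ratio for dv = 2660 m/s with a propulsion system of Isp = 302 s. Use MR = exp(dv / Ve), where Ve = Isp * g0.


Ve = 302 * 9.81 = 2962.62 m/s
MR = exp(2660 / 2962.62) = 2.454

2.454


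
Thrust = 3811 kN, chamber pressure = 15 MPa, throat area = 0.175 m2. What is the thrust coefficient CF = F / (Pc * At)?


CF = 3811000 / (15e6 * 0.175) = 1.45

1.45


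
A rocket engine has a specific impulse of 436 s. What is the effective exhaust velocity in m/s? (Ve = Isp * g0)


Ve = Isp * g0 = 436 * 9.81 = 4277.2 m/s

4277.2 m/s


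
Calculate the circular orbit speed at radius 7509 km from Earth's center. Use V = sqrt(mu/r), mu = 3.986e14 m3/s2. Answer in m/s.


V = sqrt(3.986e14 / 7509000) = 7286 m/s

7286 m/s


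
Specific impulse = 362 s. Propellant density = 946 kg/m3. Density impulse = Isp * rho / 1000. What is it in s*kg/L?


rho*Isp = 362 * 946 / 1000 = 342 s*kg/L

342 s*kg/L


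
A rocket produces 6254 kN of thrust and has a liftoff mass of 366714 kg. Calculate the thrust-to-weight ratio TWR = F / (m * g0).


TWR = 6254000 / (366714 * 9.81) = 1.74

1.74


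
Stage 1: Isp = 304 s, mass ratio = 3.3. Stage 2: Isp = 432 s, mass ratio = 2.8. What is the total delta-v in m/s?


dV1 = 304 * 9.81 * ln(3.3) = 3560.6 m/s
dV2 = 432 * 9.81 * ln(2.8) = 4363.4 m/s
Total dV = 3560.6 + 4363.4 = 7924.0 m/s ~ 7924 m/s

7924 m/s


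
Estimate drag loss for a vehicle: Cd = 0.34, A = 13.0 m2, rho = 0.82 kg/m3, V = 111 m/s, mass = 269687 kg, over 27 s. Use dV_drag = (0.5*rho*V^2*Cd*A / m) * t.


D = 0.5 * 0.82 * 111^2 * 0.34 * 13.0 = 22328.12 N
a = 22328.12 / 269687 = 0.0828 m/s2
dV = 0.0828 * 27 = 2.2 m/s

2.2 m/s


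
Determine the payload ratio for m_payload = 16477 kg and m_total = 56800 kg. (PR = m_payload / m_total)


PR = 16477 / 56800 = 0.2901

0.2901


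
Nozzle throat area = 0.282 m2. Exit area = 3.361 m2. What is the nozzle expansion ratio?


AR = 3.361 / 0.282 = 11.9

11.9


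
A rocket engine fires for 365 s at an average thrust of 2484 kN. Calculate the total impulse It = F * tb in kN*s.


It = 2484 * 365 = 906660 kN*s

906660 kN*s


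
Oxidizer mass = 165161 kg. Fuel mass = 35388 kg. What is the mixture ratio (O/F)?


MR = 165161 / 35388 = 4.67

4.67


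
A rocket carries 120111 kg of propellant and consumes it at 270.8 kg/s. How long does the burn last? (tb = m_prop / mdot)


tb = 120111 / 270.8 = 443.5 s

443.5 s


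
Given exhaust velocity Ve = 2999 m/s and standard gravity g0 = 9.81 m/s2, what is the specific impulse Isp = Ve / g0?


Isp = Ve / g0 = 2999 / 9.81 = 305.7 s

305.7 s


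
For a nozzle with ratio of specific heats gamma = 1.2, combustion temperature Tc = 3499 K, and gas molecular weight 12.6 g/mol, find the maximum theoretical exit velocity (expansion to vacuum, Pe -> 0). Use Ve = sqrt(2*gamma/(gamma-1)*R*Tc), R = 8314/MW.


R = 8314 / 12.6 = 659.84 J/(kg.K)
Ve = sqrt(2 * 1.2 / (1.2 - 1) * 659.84 * 3499) = 5264 m/s

5264 m/s


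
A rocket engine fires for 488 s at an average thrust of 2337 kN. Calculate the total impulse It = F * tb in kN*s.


It = 2337 * 488 = 1140456 kN*s

1140456 kN*s


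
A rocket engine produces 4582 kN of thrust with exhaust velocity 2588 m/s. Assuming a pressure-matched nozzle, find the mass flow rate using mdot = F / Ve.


mdot = F / Ve = 4582000 / 2588 = 1770.5 kg/s

1770.5 kg/s


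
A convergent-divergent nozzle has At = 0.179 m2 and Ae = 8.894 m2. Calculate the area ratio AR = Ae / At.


AR = 8.894 / 0.179 = 49.7

49.7


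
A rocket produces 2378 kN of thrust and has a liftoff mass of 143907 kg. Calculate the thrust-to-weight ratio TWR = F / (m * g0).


TWR = 2378000 / (143907 * 9.81) = 1.68

1.68


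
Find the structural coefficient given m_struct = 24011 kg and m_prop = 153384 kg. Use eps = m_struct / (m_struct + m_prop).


eps = 24011 / (24011 + 153384) = 0.1354

0.1354


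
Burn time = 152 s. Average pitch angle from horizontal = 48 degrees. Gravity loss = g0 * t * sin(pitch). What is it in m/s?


GL = 9.81 * 152 * sin(48 deg) = 1108 m/s

1108 m/s


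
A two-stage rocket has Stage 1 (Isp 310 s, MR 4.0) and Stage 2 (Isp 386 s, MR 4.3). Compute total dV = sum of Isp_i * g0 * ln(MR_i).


dV1 = 310 * 9.81 * ln(4.0) = 4215.9 m/s
dV2 = 386 * 9.81 * ln(4.3) = 5523.3 m/s
Total dV = 4215.9 + 5523.3 = 9739.2 m/s ~ 9739 m/s

9739 m/s


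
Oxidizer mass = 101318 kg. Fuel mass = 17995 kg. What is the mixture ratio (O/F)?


MR = 101318 / 17995 = 5.63

5.63


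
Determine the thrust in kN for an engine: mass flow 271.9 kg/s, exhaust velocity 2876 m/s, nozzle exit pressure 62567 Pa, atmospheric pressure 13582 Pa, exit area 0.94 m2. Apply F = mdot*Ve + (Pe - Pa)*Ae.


F = 271.9 * 2876 + (62567 - 13582) * 0.94 = 828030.0 N = 828.0 kN

828.0 kN


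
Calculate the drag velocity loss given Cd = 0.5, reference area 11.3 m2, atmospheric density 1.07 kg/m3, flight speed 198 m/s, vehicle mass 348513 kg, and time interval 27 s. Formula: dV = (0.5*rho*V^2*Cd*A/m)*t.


D = 0.5 * 1.07 * 198^2 * 0.5 * 11.3 = 118503.89 N
a = 118503.89 / 348513 = 0.34 m/s2
dV = 0.34 * 27 = 9.2 m/s

9.2 m/s


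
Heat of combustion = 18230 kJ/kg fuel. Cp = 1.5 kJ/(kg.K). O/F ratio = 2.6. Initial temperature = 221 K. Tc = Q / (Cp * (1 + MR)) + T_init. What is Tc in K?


Tc = 18230 / (1.5 * (1 + 2.6)) + 221 = 3597 K

3597 K


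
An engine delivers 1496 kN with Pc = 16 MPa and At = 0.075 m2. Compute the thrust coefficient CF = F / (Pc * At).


CF = 1496000 / (16e6 * 0.075) = 1.25

1.25


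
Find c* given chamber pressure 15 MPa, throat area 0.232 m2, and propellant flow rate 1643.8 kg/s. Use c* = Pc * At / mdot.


c* = 15e6 * 0.232 / 1643.8 = 2117 m/s

2117 m/s


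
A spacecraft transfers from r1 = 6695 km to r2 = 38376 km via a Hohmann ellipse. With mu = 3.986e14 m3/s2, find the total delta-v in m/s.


V1 = sqrt(mu/r1) = 7716.02 m/s
dV1 = V1*(sqrt(2*r2/(r1+r2)) - 1) = 2353.06 m/s
V2 = sqrt(mu/r2) = 3222.84 m/s
dV2 = V2*(1 - sqrt(2*r1/(r1+r2))) = 1466.21 m/s
Total dV = 3819 m/s

3819 m/s


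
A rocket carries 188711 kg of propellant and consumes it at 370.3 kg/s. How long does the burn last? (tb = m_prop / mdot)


tb = 188711 / 370.3 = 509.6 s

509.6 s


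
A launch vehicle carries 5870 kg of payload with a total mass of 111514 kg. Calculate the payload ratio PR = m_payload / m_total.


PR = 5870 / 111514 = 0.0526

0.0526


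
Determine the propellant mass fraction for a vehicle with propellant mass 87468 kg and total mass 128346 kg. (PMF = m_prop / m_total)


PMF = 87468 / 128346 = 0.682

0.682


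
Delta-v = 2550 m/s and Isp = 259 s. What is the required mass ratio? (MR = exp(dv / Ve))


Ve = 259 * 9.81 = 2540.79 m/s
MR = exp(2550 / 2540.79) = 2.728

2.728


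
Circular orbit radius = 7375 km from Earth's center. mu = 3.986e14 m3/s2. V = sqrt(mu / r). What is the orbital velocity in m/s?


V = sqrt(3.986e14 / 7375000) = 7352 m/s

7352 m/s


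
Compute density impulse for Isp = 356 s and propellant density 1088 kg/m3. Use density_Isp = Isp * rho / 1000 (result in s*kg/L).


rho*Isp = 356 * 1088 / 1000 = 387 s*kg/L

387 s*kg/L


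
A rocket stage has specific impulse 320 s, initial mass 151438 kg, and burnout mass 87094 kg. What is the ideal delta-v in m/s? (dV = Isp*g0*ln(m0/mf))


Ve = 320 * 9.81 = 3139.2 m/s
dV = 3139.2 * ln(151438/87094) = 1737 m/s

1737 m/s


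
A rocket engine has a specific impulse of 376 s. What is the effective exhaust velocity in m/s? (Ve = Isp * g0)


Ve = Isp * g0 = 376 * 9.81 = 3688.6 m/s

3688.6 m/s


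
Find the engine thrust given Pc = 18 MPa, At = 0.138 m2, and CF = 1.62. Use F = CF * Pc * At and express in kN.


F = 1.62 * 18e6 * 0.138 = 4.0241e+06 N = 4024.1 kN

4024.1 kN


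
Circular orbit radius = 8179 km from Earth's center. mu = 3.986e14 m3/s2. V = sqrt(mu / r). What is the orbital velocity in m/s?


V = sqrt(3.986e14 / 8179000) = 6981 m/s

6981 m/s


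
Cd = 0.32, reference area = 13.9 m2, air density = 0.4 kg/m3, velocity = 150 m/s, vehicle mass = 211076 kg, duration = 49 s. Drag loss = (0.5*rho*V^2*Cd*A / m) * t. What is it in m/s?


D = 0.5 * 0.4 * 150^2 * 0.32 * 13.9 = 20016.0 N
a = 20016.0 / 211076 = 0.0948 m/s2
dV = 0.0948 * 49 = 4.6 m/s

4.6 m/s


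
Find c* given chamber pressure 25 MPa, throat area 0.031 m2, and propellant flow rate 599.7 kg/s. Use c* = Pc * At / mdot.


c* = 25e6 * 0.031 / 599.7 = 1292 m/s

1292 m/s


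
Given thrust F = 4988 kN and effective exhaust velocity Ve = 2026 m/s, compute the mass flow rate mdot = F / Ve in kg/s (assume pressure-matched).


mdot = F / Ve = 4988000 / 2026 = 2462.0 kg/s

2462.0 kg/s


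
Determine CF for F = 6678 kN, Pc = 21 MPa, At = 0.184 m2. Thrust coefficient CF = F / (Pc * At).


CF = 6678000 / (21e6 * 0.184) = 1.73

1.73


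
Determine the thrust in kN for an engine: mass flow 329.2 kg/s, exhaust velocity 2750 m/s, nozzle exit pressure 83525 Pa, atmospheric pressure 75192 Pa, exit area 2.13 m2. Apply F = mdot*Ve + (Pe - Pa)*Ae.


F = 329.2 * 2750 + (83525 - 75192) * 2.13 = 923049.0 N = 923.0 kN

923.0 kN


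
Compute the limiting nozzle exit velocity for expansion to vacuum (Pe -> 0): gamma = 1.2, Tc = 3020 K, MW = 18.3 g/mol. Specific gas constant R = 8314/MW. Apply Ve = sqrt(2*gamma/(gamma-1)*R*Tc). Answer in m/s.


R = 8314 / 18.3 = 454.32 J/(kg.K)
Ve = sqrt(2 * 1.2 / (1.2 - 1) * 454.32 * 3020) = 4058 m/s

4058 m/s


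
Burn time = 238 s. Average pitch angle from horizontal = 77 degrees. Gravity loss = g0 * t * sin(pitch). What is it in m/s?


GL = 9.81 * 238 * sin(77 deg) = 2275 m/s

2275 m/s


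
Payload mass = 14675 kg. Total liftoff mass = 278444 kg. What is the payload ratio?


PR = 14675 / 278444 = 0.0527

0.0527


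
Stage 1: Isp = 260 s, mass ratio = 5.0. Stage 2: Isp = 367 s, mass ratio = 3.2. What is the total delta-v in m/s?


dV1 = 260 * 9.81 * ln(5.0) = 4105.0 m/s
dV2 = 367 * 9.81 * ln(3.2) = 4187.7 m/s
Total dV = 4105.0 + 4187.7 = 8292.7 m/s ~ 8293 m/s

8293 m/s


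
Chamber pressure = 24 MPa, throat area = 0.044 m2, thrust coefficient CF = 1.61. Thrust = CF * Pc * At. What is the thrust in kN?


F = 1.61 * 24e6 * 0.044 = 1.7002e+06 N = 1700.2 kN

1700.2 kN


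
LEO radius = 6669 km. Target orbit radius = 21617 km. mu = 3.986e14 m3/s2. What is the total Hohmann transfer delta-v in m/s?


V1 = sqrt(mu/r1) = 7731.05 m/s
dV1 = V1*(sqrt(2*r2/(r1+r2)) - 1) = 1826.91 m/s
V2 = sqrt(mu/r2) = 4294.09 m/s
dV2 = V2*(1 - sqrt(2*r1/(r1+r2))) = 1345.39 m/s
Total dV = 3172 m/s

3172 m/s


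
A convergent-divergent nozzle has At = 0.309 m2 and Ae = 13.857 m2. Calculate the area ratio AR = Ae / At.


AR = 13.857 / 0.309 = 44.8

44.8


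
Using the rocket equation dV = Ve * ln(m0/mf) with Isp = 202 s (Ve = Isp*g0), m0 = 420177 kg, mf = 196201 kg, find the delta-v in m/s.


Ve = 202 * 9.81 = 1981.62 m/s
dV = 1981.62 * ln(420177/196201) = 1509 m/s

1509 m/s


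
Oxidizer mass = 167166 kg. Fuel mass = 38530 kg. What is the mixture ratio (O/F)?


MR = 167166 / 38530 = 4.34

4.34


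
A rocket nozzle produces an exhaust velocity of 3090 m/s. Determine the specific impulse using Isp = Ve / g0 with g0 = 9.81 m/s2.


Isp = Ve / g0 = 3090 / 9.81 = 315.0 s

315.0 s


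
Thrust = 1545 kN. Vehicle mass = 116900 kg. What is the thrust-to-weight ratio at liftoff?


TWR = 1545000 / (116900 * 9.81) = 1.35

1.35


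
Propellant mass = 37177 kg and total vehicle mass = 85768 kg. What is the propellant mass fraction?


PMF = 37177 / 85768 = 0.433

0.433


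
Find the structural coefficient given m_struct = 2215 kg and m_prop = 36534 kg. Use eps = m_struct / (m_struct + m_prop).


eps = 2215 / (2215 + 36534) = 0.0572

0.0572


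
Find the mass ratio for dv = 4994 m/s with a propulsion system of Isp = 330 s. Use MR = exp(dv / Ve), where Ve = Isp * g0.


Ve = 330 * 9.81 = 3237.3 m/s
MR = exp(4994 / 3237.3) = 4.677

4.677


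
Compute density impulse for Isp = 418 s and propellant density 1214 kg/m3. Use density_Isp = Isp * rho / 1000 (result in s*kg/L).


rho*Isp = 418 * 1214 / 1000 = 507 s*kg/L

507 s*kg/L


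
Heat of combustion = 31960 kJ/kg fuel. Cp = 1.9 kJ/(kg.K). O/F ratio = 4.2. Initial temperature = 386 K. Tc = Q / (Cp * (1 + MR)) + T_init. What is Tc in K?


Tc = 31960 / (1.9 * (1 + 4.2)) + 386 = 3621 K

3621 K


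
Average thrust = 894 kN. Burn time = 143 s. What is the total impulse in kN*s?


It = 894 * 143 = 127842 kN*s

127842 kN*s


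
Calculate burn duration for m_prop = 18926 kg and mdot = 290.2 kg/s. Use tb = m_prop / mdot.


tb = 18926 / 290.2 = 65.2 s

65.2 s


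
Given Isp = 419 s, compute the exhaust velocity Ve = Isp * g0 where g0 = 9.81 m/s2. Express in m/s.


Ve = Isp * g0 = 419 * 9.81 = 4110.4 m/s

4110.4 m/s


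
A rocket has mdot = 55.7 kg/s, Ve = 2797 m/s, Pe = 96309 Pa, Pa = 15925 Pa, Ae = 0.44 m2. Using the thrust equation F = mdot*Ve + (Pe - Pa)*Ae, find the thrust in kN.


F = 55.7 * 2797 + (96309 - 15925) * 0.44 = 191162.0 N = 191.2 kN

191.2 kN


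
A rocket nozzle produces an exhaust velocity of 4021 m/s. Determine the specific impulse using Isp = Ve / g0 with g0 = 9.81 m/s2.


Isp = Ve / g0 = 4021 / 9.81 = 409.9 s

409.9 s


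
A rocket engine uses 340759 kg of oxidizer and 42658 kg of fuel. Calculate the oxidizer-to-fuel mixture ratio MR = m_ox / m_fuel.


MR = 340759 / 42658 = 7.99

7.99


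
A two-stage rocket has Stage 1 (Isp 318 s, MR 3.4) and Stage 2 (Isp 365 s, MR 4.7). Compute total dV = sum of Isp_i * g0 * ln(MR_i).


dV1 = 318 * 9.81 * ln(3.4) = 3817.7 m/s
dV2 = 365 * 9.81 * ln(4.7) = 5541.3 m/s
Total dV = 3817.7 + 5541.3 = 9359.0 m/s ~ 9359 m/s

9359 m/s


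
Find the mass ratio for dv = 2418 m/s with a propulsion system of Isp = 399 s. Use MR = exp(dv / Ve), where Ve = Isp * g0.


Ve = 399 * 9.81 = 3914.19 m/s
MR = exp(2418 / 3914.19) = 1.855

1.855


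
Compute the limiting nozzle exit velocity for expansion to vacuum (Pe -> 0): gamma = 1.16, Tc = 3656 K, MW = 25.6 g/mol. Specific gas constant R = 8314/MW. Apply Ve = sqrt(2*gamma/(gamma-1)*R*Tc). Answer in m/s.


R = 8314 / 25.6 = 324.77 J/(kg.K)
Ve = sqrt(2 * 1.16 / (1.16 - 1) * 324.77 * 3656) = 4149 m/s

4149 m/s


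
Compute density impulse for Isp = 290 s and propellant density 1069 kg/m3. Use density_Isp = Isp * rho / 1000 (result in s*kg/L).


rho*Isp = 290 * 1069 / 1000 = 310 s*kg/L

310 s*kg/L


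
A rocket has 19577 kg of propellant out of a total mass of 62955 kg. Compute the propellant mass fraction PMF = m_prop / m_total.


PMF = 19577 / 62955 = 0.311

0.311


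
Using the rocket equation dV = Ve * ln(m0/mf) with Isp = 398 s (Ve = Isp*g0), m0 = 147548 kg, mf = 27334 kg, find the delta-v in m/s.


Ve = 398 * 9.81 = 3904.38 m/s
dV = 3904.38 * ln(147548/27334) = 6583 m/s

6583 m/s


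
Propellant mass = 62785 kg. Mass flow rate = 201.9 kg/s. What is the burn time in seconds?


tb = 62785 / 201.9 = 311.0 s

311.0 s


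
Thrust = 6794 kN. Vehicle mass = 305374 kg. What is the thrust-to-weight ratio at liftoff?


TWR = 6794000 / (305374 * 9.81) = 2.27

2.27


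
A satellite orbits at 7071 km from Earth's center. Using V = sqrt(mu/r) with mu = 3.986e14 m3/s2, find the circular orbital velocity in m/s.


V = sqrt(3.986e14 / 7071000) = 7508 m/s

7508 m/s


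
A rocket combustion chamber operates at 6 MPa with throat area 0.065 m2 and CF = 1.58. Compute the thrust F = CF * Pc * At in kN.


F = 1.58 * 6e6 * 0.065 = 616200.0 N = 616.2 kN

616.2 kN


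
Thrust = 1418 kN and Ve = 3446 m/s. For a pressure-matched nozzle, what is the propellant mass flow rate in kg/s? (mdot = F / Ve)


mdot = F / Ve = 1418000 / 3446 = 411.5 kg/s

411.5 kg/s


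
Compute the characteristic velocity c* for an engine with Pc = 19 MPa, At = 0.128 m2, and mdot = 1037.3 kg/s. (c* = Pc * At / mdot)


c* = 19e6 * 0.128 / 1037.3 = 2345 m/s

2345 m/s


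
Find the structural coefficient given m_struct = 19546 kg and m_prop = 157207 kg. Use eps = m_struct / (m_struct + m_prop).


eps = 19546 / (19546 + 157207) = 0.1106

0.1106


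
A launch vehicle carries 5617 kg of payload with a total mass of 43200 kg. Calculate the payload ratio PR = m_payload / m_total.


PR = 5617 / 43200 = 0.13

0.13


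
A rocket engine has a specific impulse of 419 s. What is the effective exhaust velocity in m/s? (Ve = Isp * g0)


Ve = Isp * g0 = 419 * 9.81 = 4110.4 m/s

4110.4 m/s


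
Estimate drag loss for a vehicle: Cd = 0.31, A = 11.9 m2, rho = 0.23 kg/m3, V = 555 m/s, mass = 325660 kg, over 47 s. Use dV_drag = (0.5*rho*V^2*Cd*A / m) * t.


D = 0.5 * 0.23 * 555^2 * 0.31 * 11.9 = 130674.99 N
a = 130674.99 / 325660 = 0.4013 m/s2
dV = 0.4013 * 47 = 18.9 m/s

18.9 m/s


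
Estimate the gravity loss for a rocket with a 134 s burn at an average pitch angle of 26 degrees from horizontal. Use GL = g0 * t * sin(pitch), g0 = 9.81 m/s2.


GL = 9.81 * 134 * sin(26 deg) = 576 m/s

576 m/s


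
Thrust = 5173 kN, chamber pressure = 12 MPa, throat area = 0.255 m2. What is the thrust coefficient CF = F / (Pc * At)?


CF = 5173000 / (12e6 * 0.255) = 1.69

1.69


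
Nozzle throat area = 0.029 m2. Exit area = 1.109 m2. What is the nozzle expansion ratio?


AR = 1.109 / 0.029 = 38.2

38.2


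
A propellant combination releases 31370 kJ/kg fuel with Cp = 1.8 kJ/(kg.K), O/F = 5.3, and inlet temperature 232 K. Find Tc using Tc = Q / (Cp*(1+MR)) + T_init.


Tc = 31370 / (1.8 * (1 + 5.3)) + 232 = 2998 K

2998 K


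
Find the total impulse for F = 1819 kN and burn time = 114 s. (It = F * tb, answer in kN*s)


It = 1819 * 114 = 207366 kN*s

207366 kN*s


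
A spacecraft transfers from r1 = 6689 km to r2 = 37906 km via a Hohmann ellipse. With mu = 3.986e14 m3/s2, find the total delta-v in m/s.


V1 = sqrt(mu/r1) = 7719.48 m/s
dV1 = V1*(sqrt(2*r2/(r1+r2)) - 1) = 2345.52 m/s
V2 = sqrt(mu/r2) = 3242.76 m/s
dV2 = V2*(1 - sqrt(2*r1/(r1+r2))) = 1466.66 m/s
Total dV = 3812 m/s

3812 m/s


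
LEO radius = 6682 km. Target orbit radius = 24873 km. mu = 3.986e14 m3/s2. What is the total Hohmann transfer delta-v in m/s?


V1 = sqrt(mu/r1) = 7723.52 m/s
dV1 = V1*(sqrt(2*r2/(r1+r2)) - 1) = 1973.99 m/s
V2 = sqrt(mu/r2) = 4003.17 m/s
dV2 = V2*(1 - sqrt(2*r1/(r1+r2))) = 1397.99 m/s
Total dV = 3372 m/s

3372 m/s


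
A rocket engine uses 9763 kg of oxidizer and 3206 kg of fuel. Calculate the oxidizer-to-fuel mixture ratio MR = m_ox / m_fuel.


MR = 9763 / 3206 = 3.05

3.05


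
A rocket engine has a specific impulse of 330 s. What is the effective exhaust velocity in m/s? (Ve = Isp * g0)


Ve = Isp * g0 = 330 * 9.81 = 3237.3 m/s

3237.3 m/s


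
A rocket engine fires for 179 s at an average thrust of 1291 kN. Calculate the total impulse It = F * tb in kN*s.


It = 1291 * 179 = 231089 kN*s

231089 kN*s


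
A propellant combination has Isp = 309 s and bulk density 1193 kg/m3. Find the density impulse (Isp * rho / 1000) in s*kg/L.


rho*Isp = 309 * 1193 / 1000 = 369 s*kg/L

369 s*kg/L


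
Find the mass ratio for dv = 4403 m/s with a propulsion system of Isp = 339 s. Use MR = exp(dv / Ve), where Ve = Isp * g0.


Ve = 339 * 9.81 = 3325.59 m/s
MR = exp(4403 / 3325.59) = 3.758

3.758


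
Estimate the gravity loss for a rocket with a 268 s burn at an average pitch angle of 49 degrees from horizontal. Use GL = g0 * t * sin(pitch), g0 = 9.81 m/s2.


GL = 9.81 * 268 * sin(49 deg) = 1984 m/s

1984 m/s


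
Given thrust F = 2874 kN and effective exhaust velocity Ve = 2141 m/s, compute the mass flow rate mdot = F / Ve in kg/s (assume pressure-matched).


mdot = F / Ve = 2874000 / 2141 = 1342.4 kg/s

1342.4 kg/s


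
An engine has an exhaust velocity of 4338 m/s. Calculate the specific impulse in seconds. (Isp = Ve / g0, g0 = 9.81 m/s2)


Isp = Ve / g0 = 4338 / 9.81 = 442.2 s

442.2 s


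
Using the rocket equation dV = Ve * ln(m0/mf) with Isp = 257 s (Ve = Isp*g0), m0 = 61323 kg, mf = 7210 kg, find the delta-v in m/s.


Ve = 257 * 9.81 = 2521.17 m/s
dV = 2521.17 * ln(61323/7210) = 5397 m/s

5397 m/s


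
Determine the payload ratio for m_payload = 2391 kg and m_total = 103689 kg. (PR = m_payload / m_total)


PR = 2391 / 103689 = 0.0231

0.0231


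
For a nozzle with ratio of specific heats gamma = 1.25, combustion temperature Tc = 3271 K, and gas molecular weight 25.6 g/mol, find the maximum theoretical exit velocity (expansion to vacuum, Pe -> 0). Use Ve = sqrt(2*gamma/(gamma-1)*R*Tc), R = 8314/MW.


R = 8314 / 25.6 = 324.77 J/(kg.K)
Ve = sqrt(2 * 1.25 / (1.25 - 1) * 324.77 * 3271) = 3259 m/s

3259 m/s


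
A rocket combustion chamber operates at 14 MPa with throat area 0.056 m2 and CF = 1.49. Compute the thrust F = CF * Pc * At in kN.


F = 1.49 * 14e6 * 0.056 = 1.1682e+06 N = 1168.2 kN

1168.2 kN


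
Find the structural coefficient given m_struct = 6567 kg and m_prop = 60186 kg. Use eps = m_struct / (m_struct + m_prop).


eps = 6567 / (6567 + 60186) = 0.0984

0.0984


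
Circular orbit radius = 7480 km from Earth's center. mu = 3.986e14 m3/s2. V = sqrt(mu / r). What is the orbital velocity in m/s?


V = sqrt(3.986e14 / 7480000) = 7300 m/s

7300 m/s


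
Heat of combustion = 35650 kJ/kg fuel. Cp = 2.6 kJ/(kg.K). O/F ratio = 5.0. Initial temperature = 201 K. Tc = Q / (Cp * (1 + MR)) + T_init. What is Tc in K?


Tc = 35650 / (2.6 * (1 + 5.0)) + 201 = 2486 K

2486 K


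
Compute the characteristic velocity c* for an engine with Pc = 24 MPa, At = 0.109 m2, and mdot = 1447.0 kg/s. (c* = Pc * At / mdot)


c* = 24e6 * 0.109 / 1447.0 = 1808 m/s

1808 m/s


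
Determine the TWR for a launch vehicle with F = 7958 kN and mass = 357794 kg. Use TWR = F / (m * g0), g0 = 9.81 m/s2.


TWR = 7958000 / (357794 * 9.81) = 2.27

2.27


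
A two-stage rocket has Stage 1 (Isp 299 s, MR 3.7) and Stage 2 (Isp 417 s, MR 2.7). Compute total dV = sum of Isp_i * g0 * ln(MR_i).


dV1 = 299 * 9.81 * ln(3.7) = 3837.6 m/s
dV2 = 417 * 9.81 * ln(2.7) = 4063.2 m/s
Total dV = 3837.6 + 4063.2 = 7900.8 m/s ~ 7901 m/s

7901 m/s


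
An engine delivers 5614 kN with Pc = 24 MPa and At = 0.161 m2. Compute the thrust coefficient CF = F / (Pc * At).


CF = 5614000 / (24e6 * 0.161) = 1.45

1.45


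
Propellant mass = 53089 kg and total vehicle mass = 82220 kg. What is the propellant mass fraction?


PMF = 53089 / 82220 = 0.646

0.646


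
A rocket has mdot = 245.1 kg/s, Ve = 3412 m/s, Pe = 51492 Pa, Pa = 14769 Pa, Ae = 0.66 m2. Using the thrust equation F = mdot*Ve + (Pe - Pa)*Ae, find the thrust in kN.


F = 245.1 * 3412 + (51492 - 14769) * 0.66 = 860518.0 N = 860.5 kN

860.5 kN


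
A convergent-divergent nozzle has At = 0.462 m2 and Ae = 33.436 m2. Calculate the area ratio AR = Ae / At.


AR = 33.436 / 0.462 = 72.4

72.4


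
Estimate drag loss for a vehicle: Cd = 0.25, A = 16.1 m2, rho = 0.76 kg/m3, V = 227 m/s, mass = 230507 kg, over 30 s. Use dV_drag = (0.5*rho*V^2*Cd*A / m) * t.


D = 0.5 * 0.76 * 227^2 * 0.25 * 16.1 = 78813.61 N
a = 78813.61 / 230507 = 0.3419 m/s2
dV = 0.3419 * 30 = 10.3 m/s

10.3 m/s


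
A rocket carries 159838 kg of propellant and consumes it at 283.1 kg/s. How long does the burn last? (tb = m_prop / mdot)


tb = 159838 / 283.1 = 564.6 s

564.6 s


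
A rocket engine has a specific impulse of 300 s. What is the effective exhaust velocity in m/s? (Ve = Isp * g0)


Ve = Isp * g0 = 300 * 9.81 = 2943.0 m/s

2943.0 m/s


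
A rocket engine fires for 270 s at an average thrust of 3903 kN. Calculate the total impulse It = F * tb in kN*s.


It = 3903 * 270 = 1053810 kN*s

1053810 kN*s


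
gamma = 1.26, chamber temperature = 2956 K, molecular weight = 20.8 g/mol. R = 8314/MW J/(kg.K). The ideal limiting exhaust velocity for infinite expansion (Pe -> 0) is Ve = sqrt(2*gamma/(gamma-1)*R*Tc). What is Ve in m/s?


R = 8314 / 20.8 = 399.71 J/(kg.K)
Ve = sqrt(2 * 1.26 / (1.26 - 1) * 399.71 * 2956) = 3384 m/s

3384 m/s


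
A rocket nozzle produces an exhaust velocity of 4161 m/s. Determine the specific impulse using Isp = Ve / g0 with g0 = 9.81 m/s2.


Isp = Ve / g0 = 4161 / 9.81 = 424.2 s

424.2 s


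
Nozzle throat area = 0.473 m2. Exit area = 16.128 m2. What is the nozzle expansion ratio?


AR = 16.128 / 0.473 = 34.1

34.1
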